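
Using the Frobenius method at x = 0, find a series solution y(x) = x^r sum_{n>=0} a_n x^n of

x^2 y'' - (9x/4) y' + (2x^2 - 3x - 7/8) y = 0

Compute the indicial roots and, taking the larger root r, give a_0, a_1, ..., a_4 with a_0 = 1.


Write in Frobenius form y'' + (p(x)/x) y' + (q(x)/x^2) y = 0:
  p(x) = -9/4,  q(x) = 2x^2 - 3x - 7/8.
Indicial equation: r(r-1) + (-9/4) r + (-7/8) = 0 -> roots r_1 = 7/2, r_2 = -1/4.
Take r = r_1 = 7/2. Let y(x) = x^r sum_{n>=0} a_n x^n with a_0 = 1.
Substitute y = x^r sum a_n x^n and match x^{r+n}. The recurrence is
  D(n) a_n - 3 a_{n-1} + 2 a_{n-2} = 0,  where D(n) = (r+n)(r+n-1) + (-9/4)(r+n) + (-7/8).
  a_n = [3 a_{n-1} - 2 a_{n-2}] / D(n).
Since the indicial polynomial factors as (r - r_1)(r - r_2), D(n) = (r_1 + n - r_1)(r_1 + n - r_2) = n(n + 15/4).
Evaluating step by step (a_0 = 1):
  n = 1: D(1) = 1(1 + 15/4) = 19/4; numerator = 3(1) = 3; a_1 = (3)/(19/4) = 12/19
  n = 2: D(2) = 2(2 + 15/4) = 23/2; numerator = 3(12/19) - 2(1) = -2/19; a_2 = (-2/19)/(23/2) = -4/437
  n = 3: D(3) = 3(3 + 15/4) = 81/4; numerator = 3(-4/437) - 2(12/19) = -564/437; a_3 = (-564/437)/(81/4) = -752/11799
  n = 4: D(4) = 4(4 + 15/4) = 31; numerator = 3(-752/11799) - 2(-4/437) = -680/3933; a_4 = (-680/3933)/(31) = -680/121923

r = 7/2; a_0 = 1; a_1 = 12/19; a_2 = -4/437; a_3 = -752/11799; a_4 = -680/121923


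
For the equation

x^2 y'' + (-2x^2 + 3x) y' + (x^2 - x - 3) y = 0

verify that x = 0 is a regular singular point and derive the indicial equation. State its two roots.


Divide by x^2 to reach normal form y'' + P_1(x) y' + P_2(x) y = 0 with P_1(x) = -2 + 3/x and P_2(x) = 1 - 1/x - 3/x^2.
x = 0 is a singular point because the y'-coefficient -2 + 3/x has a pole at x = 0 and the y-coefficient 1 - 1/x - 3/x^2 has a pole at x = 0.
It is a regular singular point because x P_1(x) = p(x) = 3 - 2x and x^2 P_2(x) = q(x) = x^2 - x - 3 are polynomials, hence analytic at x = 0.
p(0) = 3,  q(0) = -3.
Indicial equation: r(r-1) + p(0) r + q(0) = 0, i.e. r^2 + (p(0) - 1) r + q(0) = 0, i.e. r^2 + 2 r - 3 = 0.
Discriminant: (2)^2 - 4(-3) = 16, so r = (-2 ± 4)/2.
Solving: r_1 = 1, r_2 = -3.

indicial: r^2 + 2 r - 3 = 0; roots r_1 = 1, r_2 = -3


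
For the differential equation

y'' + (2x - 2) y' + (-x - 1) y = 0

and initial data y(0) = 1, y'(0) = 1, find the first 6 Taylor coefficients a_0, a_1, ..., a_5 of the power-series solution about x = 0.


Ansatz: y(x) = sum_{n>=0} a_n x^n, so y'(x) = sum_{n>=1} n a_n x^(n-1) and y''(x) = sum_{n>=2} n(n-1) a_n x^(n-2).
Substitute into P(x) y'' + Q(x) y' + R(x) y = 0 with P(x) = 1, Q(x) = 2x - 2, R(x) = -x - 1, and match powers of x.
Initial conditions: a_0 = 1, a_1 = 1.
Setting the coefficient of each power of x to zero and solving order by order (substituting the coefficients already found):
  x^0: 2 a_2 - 2 a_1 - a_0 = 0  ->  2 a_2 = 2 a_1 + a_0 = 3  ->  a_2 = 3/2
  x^1: 6 a_3 - 4 a_2 + a_1 - a_0 = 0  ->  6 a_3 = 4 a_2 - a_1 + a_0 = 6  ->  a_3 = 1
  x^2: 12 a_4 - 6 a_3 + 3 a_2 - a_1 = 0  ->  12 a_4 = 6 a_3 - 3 a_2 + a_1 = 5/2  ->  a_4 = 5/24
  x^3: 20 a_5 - 8 a_4 + 5 a_3 - a_2 = 0  ->  20 a_5 = 8 a_4 - 5 a_3 + a_2 = -11/6  ->  a_5 = -11/120
Truncated series: y(x) = 1 + x + (3/2) x^2 + x^3 + (5/24) x^4 - (11/120) x^5 + O(x^6).

a_0 = 1; a_1 = 1; a_2 = 3/2; a_3 = 1; a_4 = 5/24; a_5 = -11/120


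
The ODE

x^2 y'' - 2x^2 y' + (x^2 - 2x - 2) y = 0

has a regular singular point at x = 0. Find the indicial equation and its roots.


Divide by x^2 to reach normal form y'' + P_1(x) y' + P_2(x) y = 0 with P_1(x) = -2 and P_2(x) = 1 - 2/x - 2/x^2.
x = 0 is a singular point because the y-coefficient 1 - 2/x - 2/x^2 has a pole at x = 0.
It is a regular singular point because x P_1(x) = p(x) = -2x and x^2 P_2(x) = q(x) = x^2 - 2x - 2 are polynomials, hence analytic at x = 0.
p(0) = 0,  q(0) = -2.
Indicial equation: r(r-1) + p(0) r + q(0) = 0, i.e. r^2 + (p(0) - 1) r + q(0) = 0, i.e. r^2 - 1 r - 2 = 0.
Discriminant: (-1)^2 - 4(-2) = 9, so r = (1 ± 3)/2.
Solving: r_1 = 2, r_2 = -1.

indicial: r^2 - 1 r - 2 = 0; roots r_1 = 2, r_2 = -1


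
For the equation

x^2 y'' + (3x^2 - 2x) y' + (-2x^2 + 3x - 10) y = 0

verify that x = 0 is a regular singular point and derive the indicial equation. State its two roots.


Divide by x^2 to reach normal form y'' + P_1(x) y' + P_2(x) y = 0 with P_1(x) = 3 - 2/x and P_2(x) = -2 + 3/x - 10/x^2.
x = 0 is a singular point because the y'-coefficient 3 - 2/x has a pole at x = 0 and the y-coefficient -2 + 3/x - 10/x^2 has a pole at x = 0.
It is a regular singular point because x P_1(x) = p(x) = 3x - 2 and x^2 P_2(x) = q(x) = -2x^2 + 3x - 10 are polynomials, hence analytic at x = 0.
p(0) = -2,  q(0) = -10.
Indicial equation: r(r-1) + p(0) r + q(0) = 0, i.e. r^2 + (p(0) - 1) r + q(0) = 0, i.e. r^2 - 3 r - 10 = 0.
Discriminant: (-3)^2 - 4(-10) = 49, so r = (3 ± 7)/2.
Solving: r_1 = 5, r_2 = -2.

indicial: r^2 - 3 r - 10 = 0; roots r_1 = 5, r_2 = -2


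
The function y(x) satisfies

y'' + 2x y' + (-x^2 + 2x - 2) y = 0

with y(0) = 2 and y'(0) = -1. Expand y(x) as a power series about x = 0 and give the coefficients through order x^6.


Ansatz: y(x) = sum_{n>=0} a_n x^n, so y'(x) = sum_{n>=1} n a_n x^(n-1) and y''(x) = sum_{n>=2} n(n-1) a_n x^(n-2).
Substitute into P(x) y'' + Q(x) y' + R(x) y = 0 with P(x) = 1, Q(x) = 2x, R(x) = -x^2 + 2x - 2, and match powers of x.
Initial conditions: a_0 = 2, a_1 = -1.
Setting the coefficient of each power of x to zero and solving order by order (substituting the coefficients already found):
  x^0: 2 a_2 - 2 a_0 = 0  ->  2 a_2 = 2 a_0 = 4  ->  a_2 = 2
  x^1: 6 a_3 + 2 a_0 = 0  ->  6 a_3 = -2 a_0 = -4  ->  a_3 = -2/3
  x^2: 12 a_4 + 2 a_2 + 2 a_1 - a_0 = 0  ->  12 a_4 = -2 a_2 - 2 a_1 + a_0 = 0  ->  a_4 = 0
  x^3: 20 a_5 + 4 a_3 + 2 a_2 - a_1 = 0  ->  20 a_5 = -4 a_3 - 2 a_2 + a_1 = -7/3  ->  a_5 = -7/60
  x^4: 30 a_6 + 6 a_4 + 2 a_3 - a_2 = 0  ->  30 a_6 = -6 a_4 - 2 a_3 + a_2 = 10/3  ->  a_6 = 1/9
Truncated series: y(x) = 2 - x + 2 x^2 - (2/3) x^3 - (7/60) x^5 + (1/9) x^6 + O(x^7).

a_0 = 2; a_1 = -1; a_2 = 2; a_3 = -2/3; a_4 = 0; a_5 = -7/60; a_6 = 1/9


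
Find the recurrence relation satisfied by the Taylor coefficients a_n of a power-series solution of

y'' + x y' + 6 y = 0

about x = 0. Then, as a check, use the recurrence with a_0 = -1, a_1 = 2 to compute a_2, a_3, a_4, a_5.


Substitute y = sum_n a_n x^n.
y''(x) has coefficient (n+2)(n+1) a_{n+2} at x^n;
x y'(x) has coefficient n a_n at x^n (shift);
6 y(x) has coefficient 6 a_n at x^n.
Matching x^n: (n+2)(n+1) a_{n+2} + (n + 6) a_n = 0.
Thus a_{n+2} = (-n - 6) / ((n+1)(n+2)) * a_n.

Check with a_0 = -1, a_1 = 2 (apply the recurrence for n = 0, 1, 2, 3): a_0 = -1, a_1 = 2, a_2 = 3, a_3 = -7/3, a_4 = -2, a_5 = 21/20.

a_(n+2) = (-n - 6) / ((n+1)(n+2)) * a_n; check: a_0 = -1, a_1 = 2, a_2 = 3, a_3 = -7/3, a_4 = -2, a_5 = 21/20


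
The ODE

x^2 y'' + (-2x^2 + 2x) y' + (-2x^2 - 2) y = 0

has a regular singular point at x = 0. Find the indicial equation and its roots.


Divide by x^2 to reach normal form y'' + P_1(x) y' + P_2(x) y = 0 with P_1(x) = -2 + 2/x and P_2(x) = -2 - 2/x^2.
x = 0 is a singular point because the y'-coefficient -2 + 2/x has a pole at x = 0 and the y-coefficient -2 - 2/x^2 has a pole at x = 0.
It is a regular singular point because x P_1(x) = p(x) = 2 - 2x and x^2 P_2(x) = q(x) = -2x^2 - 2 are polynomials, hence analytic at x = 0.
p(0) = 2,  q(0) = -2.
Indicial equation: r(r-1) + p(0) r + q(0) = 0, i.e. r^2 + (p(0) - 1) r + q(0) = 0, i.e. r^2 + 1 r - 2 = 0.
Discriminant: (1)^2 - 4(-2) = 9, so r = (-1 ± 3)/2.
Solving: r_1 = 1, r_2 = -2.

indicial: r^2 + 1 r - 2 = 0; roots r_1 = 1, r_2 = -2


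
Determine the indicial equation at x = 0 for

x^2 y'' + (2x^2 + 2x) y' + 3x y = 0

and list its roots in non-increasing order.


Divide by x^2 to reach normal form y'' + P_1(x) y' + P_2(x) y = 0 with P_1(x) = 2 + 2/x and P_2(x) = 3/x.
x = 0 is a singular point because the y'-coefficient 2 + 2/x has a pole at x = 0 and the y-coefficient 3/x has a pole at x = 0.
It is a regular singular point because x P_1(x) = p(x) = 2x + 2 and x^2 P_2(x) = q(x) = 3x are polynomials, hence analytic at x = 0.
p(0) = 2,  q(0) = 0.
Indicial equation: r(r-1) + p(0) r + q(0) = 0, i.e. r^2 + (p(0) - 1) r + q(0) = 0, i.e. r^2 + 1 r = 0.
Discriminant: (1)^2 - 4(0) = 1, so r = (-1 ± 1)/2.
Solving: r_1 = 0, r_2 = -1.

indicial: r^2 + 1 r = 0; roots r_1 = 0, r_2 = -1


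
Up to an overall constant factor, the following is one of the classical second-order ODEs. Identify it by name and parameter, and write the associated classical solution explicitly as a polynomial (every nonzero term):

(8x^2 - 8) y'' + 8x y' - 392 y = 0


All three coefficients share the factor -8; dividing through by -8 gives  (1 - x^2) y'' - x y' + 49 y = 0.
This matches the Chebyshev equation (1 - x^2) y'' - x y' + n^2 y = 0 (note the -x y' term, not -2x y') with n^2 = 49, so n = 7; the polynomial solution is T_7(x).
With y = sum_k a_k x^k, matching x^k gives (k+2)(k+1) a_{k+2} = (k^2 - n^2) a_k = (k - 7)(k + 7) a_k. The right side vanishes at k = 7, so the series with the parity of 7 terminates at degree 7.
Standard normalization: leading coefficient of T_n is 2^(n-1), so a_7 = 2^6 = 64. Work downward with a_k = (k+1)(k+2) a_{k+2} / ((k - 7)(k + 7)):
  a_5 = (6)(7)(64) / ((5 - 7)(5 + 7)) = 2688/(-24) = -112
  a_3 = (4)(5)(-112) / ((3 - 7)(3 + 7)) = -2240/(-40) = 56
  a_1 = (2)(3)(56) / ((1 - 7)(1 + 7)) = 336/(-48) = -7
Hence T_7(x) = 64 x^7 - 112 x^5 + 56 x^3 - 7 x.

T_7(x); series = 64 x^7 - 112 x^5 + 56 x^3 - 7 x


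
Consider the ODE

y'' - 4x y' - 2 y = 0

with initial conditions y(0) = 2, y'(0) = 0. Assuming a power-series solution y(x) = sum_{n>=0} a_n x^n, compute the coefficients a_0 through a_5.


Ansatz: y(x) = sum_{n>=0} a_n x^n, so y'(x) = sum_{n>=1} n a_n x^(n-1) and y''(x) = sum_{n>=2} n(n-1) a_n x^(n-2).
Substitute into P(x) y'' + Q(x) y' + R(x) y = 0 with P(x) = 1, Q(x) = -4x, R(x) = -2, and match powers of x.
Initial conditions: a_0 = 2, a_1 = 0.
Setting the coefficient of each power of x to zero and solving order by order (substituting the coefficients already found):
  x^0: 2 a_2 - 2 a_0 = 0  ->  2 a_2 = 2 a_0 = 4  ->  a_2 = 2
  x^1: 6 a_3 - 6 a_1 = 0  ->  6 a_3 = 6 a_1 = 0  ->  a_3 = 0
  x^2: 12 a_4 - 10 a_2 = 0  ->  12 a_4 = 10 a_2 = 20  ->  a_4 = 5/3
  x^3: 20 a_5 - 14 a_3 = 0  ->  20 a_5 = 14 a_3 = 0  ->  a_5 = 0
Truncated series: y(x) = 2 + 2 x^2 + (5/3) x^4 + O(x^6).

a_0 = 2; a_1 = 0; a_2 = 2; a_3 = 0; a_4 = 5/3; a_5 = 0


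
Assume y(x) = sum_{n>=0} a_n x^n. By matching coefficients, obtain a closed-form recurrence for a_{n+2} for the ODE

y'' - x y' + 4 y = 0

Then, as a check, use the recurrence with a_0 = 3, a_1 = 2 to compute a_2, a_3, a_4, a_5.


Substitute y = sum_n a_n x^n.
y''(x) has coefficient (n+2)(n+1) a_{n+2} at x^n;
-x y'(x) has coefficient -n a_n at x^n (shift);
4 y(x) has coefficient 4 a_n at x^n.
Matching x^n: (n+2)(n+1) a_{n+2} + (-n + 4) a_n = 0.
Thus a_{n+2} = (n - 4) / ((n+1)(n+2)) * a_n.

Check with a_0 = 3, a_1 = 2 (apply the recurrence for n = 0, 1, 2, 3): a_0 = 3, a_1 = 2, a_2 = -6, a_3 = -1, a_4 = 1, a_5 = 1/20.

a_(n+2) = (n - 4) / ((n+1)(n+2)) * a_n; check: a_0 = 3, a_1 = 2, a_2 = -6, a_3 = -1, a_4 = 1, a_5 = 1/20


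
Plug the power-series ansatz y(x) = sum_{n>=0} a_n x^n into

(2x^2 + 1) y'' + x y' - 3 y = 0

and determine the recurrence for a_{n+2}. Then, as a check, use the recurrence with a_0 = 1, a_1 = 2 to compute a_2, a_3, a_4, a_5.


Substitute y = sum_n a_n x^n.
(1 + 2 x^2) y'' contributes (n+2)(n+1) a_{n+2} + 2 n(n-1) a_n at x^n.
x y'(x) contributes n a_n at x^n.
-3 y(x) contributes -3 a_n at x^n.
Matching x^n: (n+2)(n+1) a_{n+2} + (2 n(n-1) + n - 3) a_n = 0.
Thus a_{n+2} = (-2 n(n-1) - n + 3) / ((n+1)(n+2)) * a_n.

Check with a_0 = 1, a_1 = 2 (apply the recurrence for n = 0, 1, 2, 3): a_0 = 1, a_1 = 2, a_2 = 3/2, a_3 = 2/3, a_4 = -3/8, a_5 = -2/5.

a_(n+2) = (-2 n(n-1) - n + 3) / ((n+1)(n+2)) * a_n; check: a_0 = 1, a_1 = 2, a_2 = 3/2, a_3 = 2/3, a_4 = -3/8, a_5 = -2/5


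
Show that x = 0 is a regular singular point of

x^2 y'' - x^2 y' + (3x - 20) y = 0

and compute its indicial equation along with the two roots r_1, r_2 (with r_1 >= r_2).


Divide by x^2 to reach normal form y'' + P_1(x) y' + P_2(x) y = 0 with P_1(x) = -1 and P_2(x) = 3/x - 20/x^2.
x = 0 is a singular point because the y-coefficient 3/x - 20/x^2 has a pole at x = 0.
It is a regular singular point because x P_1(x) = p(x) = -x and x^2 P_2(x) = q(x) = 3x - 20 are polynomials, hence analytic at x = 0.
p(0) = 0,  q(0) = -20.
Indicial equation: r(r-1) + p(0) r + q(0) = 0, i.e. r^2 + (p(0) - 1) r + q(0) = 0, i.e. r^2 - 1 r - 20 = 0.
Discriminant: (-1)^2 - 4(-20) = 81, so r = (1 ± 9)/2.
Solving: r_1 = 5, r_2 = -4.

indicial: r^2 - 1 r - 20 = 0; roots r_1 = 5, r_2 = -4


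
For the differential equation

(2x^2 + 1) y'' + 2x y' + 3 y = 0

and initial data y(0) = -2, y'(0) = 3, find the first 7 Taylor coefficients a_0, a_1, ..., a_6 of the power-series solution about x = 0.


Ansatz: y(x) = sum_{n>=0} a_n x^n, so y'(x) = sum_{n>=1} n a_n x^(n-1) and y''(x) = sum_{n>=2} n(n-1) a_n x^(n-2).
Substitute into P(x) y'' + Q(x) y' + R(x) y = 0 with P(x) = 2x^2 + 1, Q(x) = 2x, R(x) = 3, and match powers of x.
Initial conditions: a_0 = -2, a_1 = 3.
Setting the coefficient of each power of x to zero and solving order by order (substituting the coefficients already found):
  x^0: 2 a_2 + 3 a_0 = 0  ->  2 a_2 = -3 a_0 = 6  ->  a_2 = 3
  x^1: 6 a_3 + 5 a_1 = 0  ->  6 a_3 = -5 a_1 = -15  ->  a_3 = -5/2
  x^2: 12 a_4 + 11 a_2 = 0  ->  12 a_4 = -11 a_2 = -33  ->  a_4 = -11/4
  x^3: 20 a_5 + 21 a_3 = 0  ->  20 a_5 = -21 a_3 = 105/2  ->  a_5 = 21/8
  x^4: 30 a_6 + 35 a_4 = 0  ->  30 a_6 = -35 a_4 = 385/4  ->  a_6 = 77/24
Truncated series: y(x) = -2 + 3 x + 3 x^2 - (5/2) x^3 - (11/4) x^4 + (21/8) x^5 + (77/24) x^6 + O(x^7).

a_0 = -2; a_1 = 3; a_2 = 3; a_3 = -5/2; a_4 = -11/4; a_5 = 21/8; a_6 = 77/24


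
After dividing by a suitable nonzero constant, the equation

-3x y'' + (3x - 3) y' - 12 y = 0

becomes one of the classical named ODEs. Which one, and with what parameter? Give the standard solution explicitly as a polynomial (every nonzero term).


All three coefficients share the factor -3; dividing through by -3 gives  x y'' + (1 - x) y' + 4 y = 0.
This matches the Laguerre equation x y'' + (1 - x) y' + n y = 0 with n = 4; the polynomial solution is L_4(x).
With y = sum_k a_k x^k, matching x^k gives (k+1)k a_{k+1} + (k+1) a_{k+1} - k a_k + n a_k = 0, i.e. (k+1)^2 a_{k+1} = (k - n) a_k = (k - 4) a_k. The right side vanishes at k = 4, so the series terminates at degree 4.
Standard normalization L_n(0) = 1 gives a_0 = 1. Work upward with a_{k+1} = (k - 4) a_k / (k+1)^2:
  a_1 = (0 - 4)(1) / 1^2 = -4/1 = -4
  a_2 = (1 - 4)(-4) / 2^2 = 12/4 = 3
  a_3 = (2 - 4)(3) / 3^2 = -6/9 = -2/3
  a_4 = (3 - 4)(-2/3) / 4^2 = (2/3)/16 = 1/24
Hence L_4(x) = x^4/24 - 2 x^3/3 + 3 x^2 - 4 x + 1.

L_4(x); series = x^4/24 - 2 x^3/3 + 3 x^2 - 4 x + 1


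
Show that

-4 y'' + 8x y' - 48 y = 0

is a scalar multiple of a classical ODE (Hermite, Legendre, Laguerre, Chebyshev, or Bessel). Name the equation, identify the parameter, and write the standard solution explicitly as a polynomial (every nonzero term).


All three coefficients share the factor -4; dividing through by -4 gives  y'' - 2x y' + 12 y = 0.
This matches the Hermite equation y'' - 2x y' + 2n y = 0 with 2n = 12, so n = 6; the polynomial solution is H_6(x).
With y = sum_k a_k x^k, matching x^k gives (k+2)(k+1) a_{k+2} = 2(k - n) a_k = 2(k - 6) a_k. The right side vanishes at k = 6, so the series with the parity of 6 terminates at degree 6.
Standard normalization: leading coefficient of H_n is 2^n, so a_6 = 2^6 = 64. Work downward with a_k = (k+1)(k+2) a_{k+2} / (2(k - n)):
  a_4 = (5)(6)(64) / (2(4 - 6)) = 1920/(-4) = -480
  a_2 = (3)(4)(-480) / (2(2 - 6)) = -5760/(-8) = 720
  a_0 = (1)(2)(720) / (2(0 - 6)) = 1440/(-12) = -120
Hence H_6(x) = 64 x^6 - 480 x^4 + 720 x^2 - 120.

H_6(x); series = 64 x^6 - 480 x^4 + 720 x^2 - 120


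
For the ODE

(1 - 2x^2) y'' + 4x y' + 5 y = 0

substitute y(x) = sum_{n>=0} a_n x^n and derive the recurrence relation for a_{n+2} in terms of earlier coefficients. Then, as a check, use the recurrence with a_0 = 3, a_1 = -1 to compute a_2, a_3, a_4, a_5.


Substitute y = sum_n a_n x^n.
(1 - 2 x^2) y'' contributes (n+2)(n+1) a_{n+2} - 2 n(n-1) a_n at x^n.
4 x y'(x) contributes 4 n a_n at x^n.
5 y(x) contributes 5 a_n at x^n.
Matching x^n: (n+2)(n+1) a_{n+2} + (-2 n(n-1) + 4 n + 5) a_n = 0.
Thus a_{n+2} = (2 n(n-1) - 4 n - 5) / ((n+1)(n+2)) * a_n.

Check with a_0 = 3, a_1 = -1 (apply the recurrence for n = 0, 1, 2, 3): a_0 = 3, a_1 = -1, a_2 = -15/2, a_3 = 3/2, a_4 = 45/8, a_5 = -3/8.

a_(n+2) = (2 n(n-1) - 4 n - 5) / ((n+1)(n+2)) * a_n; check: a_0 = 3, a_1 = -1, a_2 = -15/2, a_3 = 3/2, a_4 = 45/8, a_5 = -3/8


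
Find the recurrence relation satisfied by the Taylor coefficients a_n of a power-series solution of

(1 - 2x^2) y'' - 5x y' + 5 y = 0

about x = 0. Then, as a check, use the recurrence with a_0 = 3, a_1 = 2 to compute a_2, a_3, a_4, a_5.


Substitute y = sum_n a_n x^n.
(1 - 2 x^2) y'' contributes (n+2)(n+1) a_{n+2} - 2 n(n-1) a_n at x^n.
-5 x y'(x) contributes -5 n a_n at x^n.
5 y(x) contributes 5 a_n at x^n.
Matching x^n: (n+2)(n+1) a_{n+2} + (-2 n(n-1) - 5 n + 5) a_n = 0.
Thus a_{n+2} = (2 n(n-1) + 5 n - 5) / ((n+1)(n+2)) * a_n.

Check with a_0 = 3, a_1 = 2 (apply the recurrence for n = 0, 1, 2, 3): a_0 = 3, a_1 = 2, a_2 = -15/2, a_3 = 0, a_4 = -45/8, a_5 = 0.

a_(n+2) = (2 n(n-1) + 5 n - 5) / ((n+1)(n+2)) * a_n; check: a_0 = 3, a_1 = 2, a_2 = -15/2, a_3 = 0, a_4 = -45/8, a_5 = 0


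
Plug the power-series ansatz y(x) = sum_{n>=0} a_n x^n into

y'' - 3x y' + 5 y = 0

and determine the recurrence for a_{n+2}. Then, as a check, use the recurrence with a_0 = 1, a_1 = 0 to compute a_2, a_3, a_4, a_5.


Substitute y = sum_n a_n x^n.
y''(x) has coefficient (n+2)(n+1) a_{n+2} at x^n;
-3 x y'(x) has coefficient -3 n a_n at x^n (shift);
5 y(x) has coefficient 5 a_n at x^n.
Matching x^n: (n+2)(n+1) a_{n+2} + (-3n + 5) a_n = 0.
Thus a_{n+2} = (3n - 5) / ((n+1)(n+2)) * a_n.

Check with a_0 = 1, a_1 = 0 (apply the recurrence for n = 0, 1, 2, 3): a_0 = 1, a_1 = 0, a_2 = -5/2, a_3 = 0, a_4 = -5/24, a_5 = 0.

a_(n+2) = (3n - 5) / ((n+1)(n+2)) * a_n; check: a_0 = 1, a_1 = 0, a_2 = -5/2, a_3 = 0, a_4 = -5/24, a_5 = 0


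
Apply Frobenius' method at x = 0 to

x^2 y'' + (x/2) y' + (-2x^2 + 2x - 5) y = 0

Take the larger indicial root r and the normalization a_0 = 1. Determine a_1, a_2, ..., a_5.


Write in Frobenius form y'' + (p(x)/x) y' + (q(x)/x^2) y = 0:
  p(x) = 1/2,  q(x) = -2x^2 + 2x - 5.
Indicial equation: r(r-1) + (1/2) r + (-5) = 0 -> roots r_1 = 5/2, r_2 = -2.
Take r = r_1 = 5/2. Let y(x) = x^r sum_{n>=0} a_n x^n with a_0 = 1.
Substitute y = x^r sum a_n x^n and match x^{r+n}. The recurrence is
  D(n) a_n + 2 a_{n-1} - 2 a_{n-2} = 0,  where D(n) = (r+n)(r+n-1) + (1/2)(r+n) + (-5).
  a_n = [-2 a_{n-1} + 2 a_{n-2}] / D(n).
Since the indicial polynomial factors as (r - r_1)(r - r_2), D(n) = (r_1 + n - r_1)(r_1 + n - r_2) = n(n + 9/2).
Evaluating step by step (a_0 = 1):
  n = 1: D(1) = 1(1 + 9/2) = 11/2; numerator = -2(1) = -2; a_1 = (-2)/(11/2) = -4/11
  n = 2: D(2) = 2(2 + 9/2) = 13; numerator = -2(-4/11) + 2(1) = 30/11; a_2 = (30/11)/(13) = 30/143
  n = 3: D(3) = 3(3 + 9/2) = 45/2; numerator = -2(30/143) + 2(-4/11) = -164/143; a_3 = (-164/143)/(45/2) = -328/6435
  n = 4: D(4) = 4(4 + 9/2) = 34; numerator = -2(-328/6435) + 2(30/143) = 3356/6435; a_4 = (3356/6435)/(34) = 1678/109395
  n = 5: D(5) = 5(5 + 9/2) = 95/2; numerator = -2(1678/109395) + 2(-328/6435) = -124/935; a_5 = (-124/935)/(95/2) = -248/88825

r = 5/2; a_0 = 1; a_1 = -4/11; a_2 = 30/143; a_3 = -328/6435; a_4 = 1678/109395; a_5 = -248/88825


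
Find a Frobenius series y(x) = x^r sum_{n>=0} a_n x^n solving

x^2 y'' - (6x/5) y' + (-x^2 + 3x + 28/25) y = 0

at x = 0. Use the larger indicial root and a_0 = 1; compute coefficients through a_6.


Write in Frobenius form y'' + (p(x)/x) y' + (q(x)/x^2) y = 0:
  p(x) = -6/5,  q(x) = -x^2 + 3x + 28/25.
Indicial equation: r(r-1) + (-6/5) r + (28/25) = 0 -> roots r_1 = 7/5, r_2 = 4/5.
Take r = r_1 = 7/5. Let y(x) = x^r sum_{n>=0} a_n x^n with a_0 = 1.
Substitute y = x^r sum a_n x^n and match x^{r+n}. The recurrence is
  D(n) a_n + 3 a_{n-1} - 1 a_{n-2} = 0,  where D(n) = (r+n)(r+n-1) + (-6/5)(r+n) + (28/25).
  a_n = [-3 a_{n-1} + 1 a_{n-2}] / D(n).
Since the indicial polynomial factors as (r - r_1)(r - r_2), D(n) = (r_1 + n - r_1)(r_1 + n - r_2) = n(n + 3/5).
Evaluating step by step (a_0 = 1):
  n = 1: D(1) = 1(1 + 3/5) = 8/5; numerator = -3(1) = -3; a_1 = (-3)/(8/5) = -15/8
  n = 2: D(2) = 2(2 + 3/5) = 26/5; numerator = -3(-15/8) + 1(1) = 53/8; a_2 = (53/8)/(26/5) = 265/208
  n = 3: D(3) = 3(3 + 3/5) = 54/5; numerator = -3(265/208) + 1(-15/8) = -1185/208; a_3 = (-1185/208)/(54/5) = -1975/3744
  n = 4: D(4) = 4(4 + 3/5) = 92/5; numerator = -3(-1975/3744) + 1(265/208) = 3565/1248; a_4 = (3565/1248)/(92/5) = 775/4992
  n = 5: D(5) = 5(5 + 3/5) = 28; numerator = -3(775/4992) + 1(-1975/3744) = -14875/14976; a_5 = (-14875/14976)/(28) = -2125/59904
  n = 6: D(6) = 6(6 + 3/5) = 198/5; numerator = -3(-2125/59904) + 1(775/4992) = 5225/19968; a_6 = (5225/19968)/(198/5) = 2375/359424

r = 7/5; a_0 = 1; a_1 = -15/8; a_2 = 265/208; a_3 = -1975/3744; a_4 = 775/4992; a_5 = -2125/59904; a_6 = 2375/359424


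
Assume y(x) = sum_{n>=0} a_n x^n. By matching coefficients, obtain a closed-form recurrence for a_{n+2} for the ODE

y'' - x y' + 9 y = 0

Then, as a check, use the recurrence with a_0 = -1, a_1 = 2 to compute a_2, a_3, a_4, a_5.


Substitute y = sum_n a_n x^n.
y''(x) has coefficient (n+2)(n+1) a_{n+2} at x^n;
-x y'(x) has coefficient -n a_n at x^n (shift);
9 y(x) has coefficient 9 a_n at x^n.
Matching x^n: (n+2)(n+1) a_{n+2} + (-n + 9) a_n = 0.
Thus a_{n+2} = (n - 9) / ((n+1)(n+2)) * a_n.

Check with a_0 = -1, a_1 = 2 (apply the recurrence for n = 0, 1, 2, 3): a_0 = -1, a_1 = 2, a_2 = 9/2, a_3 = -8/3, a_4 = -21/8, a_5 = 4/5.

a_(n+2) = (n - 9) / ((n+1)(n+2)) * a_n; check: a_0 = -1, a_1 = 2, a_2 = 9/2, a_3 = -8/3, a_4 = -21/8, a_5 = 4/5


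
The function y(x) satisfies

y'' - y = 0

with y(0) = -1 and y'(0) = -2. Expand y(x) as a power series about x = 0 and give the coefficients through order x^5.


Ansatz: y(x) = sum_{n>=0} a_n x^n, so y'(x) = sum_{n>=1} n a_n x^(n-1) and y''(x) = sum_{n>=2} n(n-1) a_n x^(n-2).
Substitute into P(x) y'' + Q(x) y' + R(x) y = 0 with P(x) = 1, Q(x) = 0, R(x) = -1, and match powers of x.
Initial conditions: a_0 = -1, a_1 = -2.
Setting the coefficient of each power of x to zero and solving order by order (substituting the coefficients already found):
  x^0: 2 a_2 - a_0 = 0  ->  2 a_2 = a_0 = -1  ->  a_2 = -1/2
  x^1: 6 a_3 - a_1 = 0  ->  6 a_3 = a_1 = -2  ->  a_3 = -1/3
  x^2: 12 a_4 - a_2 = 0  ->  12 a_4 = a_2 = -1/2  ->  a_4 = -1/24
  x^3: 20 a_5 - a_3 = 0  ->  20 a_5 = a_3 = -1/3  ->  a_5 = -1/60
Truncated series: y(x) = -1 - 2 x - (1/2) x^2 - (1/3) x^3 - (1/24) x^4 - (1/60) x^5 + O(x^6).

a_0 = -1; a_1 = -2; a_2 = -1/2; a_3 = -1/3; a_4 = -1/24; a_5 = -1/60


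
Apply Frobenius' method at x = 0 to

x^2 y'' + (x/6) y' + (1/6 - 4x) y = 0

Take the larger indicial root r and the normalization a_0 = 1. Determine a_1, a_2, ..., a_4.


Write in Frobenius form y'' + (p(x)/x) y' + (q(x)/x^2) y = 0:
  p(x) = 1/6,  q(x) = 1/6 - 4x.
Indicial equation: r(r-1) + (1/6) r + (1/6) = 0 -> roots r_1 = 1/2, r_2 = 1/3.
Take r = r_1 = 1/2. Let y(x) = x^r sum_{n>=0} a_n x^n with a_0 = 1.
Substitute y = x^r sum a_n x^n and match x^{r+n}. The recurrence is
  D(n) a_n - 4 a_{n-1} = 0,  where D(n) = (r+n)(r+n-1) + (1/6)(r+n) + (1/6).
  a_n = 4 / D(n) * a_{n-1}.
Since the indicial polynomial factors as (r - r_1)(r - r_2), D(n) = (r_1 + n - r_1)(r_1 + n - r_2) = n(n + 1/6).
Evaluating step by step (a_0 = 1):
  n = 1: D(1) = 1(1 + 1/6) = 7/6; numerator = 4(1) = 4; a_1 = (4)/(7/6) = 24/7
  n = 2: D(2) = 2(2 + 1/6) = 13/3; numerator = 4(24/7) = 96/7; a_2 = (96/7)/(13/3) = 288/91
  n = 3: D(3) = 3(3 + 1/6) = 19/2; numerator = 4(288/91) = 1152/91; a_3 = (1152/91)/(19/2) = 2304/1729
  n = 4: D(4) = 4(4 + 1/6) = 50/3; numerator = 4(2304/1729) = 9216/1729; a_4 = (9216/1729)/(50/3) = 13824/43225

r = 1/2; a_0 = 1; a_1 = 24/7; a_2 = 288/91; a_3 = 2304/1729; a_4 = 13824/43225


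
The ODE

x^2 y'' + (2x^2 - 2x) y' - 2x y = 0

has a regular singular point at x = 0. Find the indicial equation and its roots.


Divide by x^2 to reach normal form y'' + P_1(x) y' + P_2(x) y = 0 with P_1(x) = 2 - 2/x and P_2(x) = -2/x.
x = 0 is a singular point because the y'-coefficient 2 - 2/x has a pole at x = 0 and the y-coefficient -2/x has a pole at x = 0.
It is a regular singular point because x P_1(x) = p(x) = 2x - 2 and x^2 P_2(x) = q(x) = -2x are polynomials, hence analytic at x = 0.
p(0) = -2,  q(0) = 0.
Indicial equation: r(r-1) + p(0) r + q(0) = 0, i.e. r^2 + (p(0) - 1) r + q(0) = 0, i.e. r^2 - 3 r = 0.
Discriminant: (-3)^2 - 4(0) = 9, so r = (3 ± 3)/2.
Solving: r_1 = 3, r_2 = 0.

indicial: r^2 - 3 r = 0; roots r_1 = 3, r_2 = 0


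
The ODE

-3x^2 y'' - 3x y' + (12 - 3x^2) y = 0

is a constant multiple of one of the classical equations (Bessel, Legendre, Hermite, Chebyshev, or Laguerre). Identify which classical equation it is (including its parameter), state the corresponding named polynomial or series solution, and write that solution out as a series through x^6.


All three coefficients share the factor -3; dividing through by -3 gives  x^2 y'' + x y' + (x^2 - 4) y = 0.
This matches the Bessel equation x^2 y'' + x y' + (x^2 - nu^2) y = 0 with nu^2 = 4, so nu = 2; the solution bounded at x = 0 is J_2(x).
Frobenius at x = 0: indicial roots ±nu; for r = nu the recurrence k(k + 2nu) c_k = -c_{k-2} gives the standard series J_nu(x) = sum_{k>=0} (-1)^k / (k! (k+nu)!) (x/2)^(2k+nu). Evaluate the first 3 terms:
  k = 0: (-1)^0 / (0! * 2! * 2^2) x^2 = 1/(1*2*4) x^2 = (1/8) x^2
  k = 1: (-1)^1 / (1! * 3! * 2^4) x^4 = -1/(1*6*16) x^4 = (-1/96) x^4
  k = 2: (-1)^2 / (2! * 4! * 2^6) x^6 = 1/(2*24*64) x^6 = (1/3072) x^6
Hence J_2(x) = x^6/3072 - x^4/96 + x^2/8 + ....

J_2(x); series = x^6/3072 - x^4/96 + x^2/8


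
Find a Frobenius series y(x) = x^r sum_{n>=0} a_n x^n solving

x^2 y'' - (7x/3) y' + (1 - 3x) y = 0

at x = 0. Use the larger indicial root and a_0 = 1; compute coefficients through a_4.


Write in Frobenius form y'' + (p(x)/x) y' + (q(x)/x^2) y = 0:
  p(x) = -7/3,  q(x) = 1 - 3x.
Indicial equation: r(r-1) + (-7/3) r + (1) = 0 -> roots r_1 = 3, r_2 = 1/3.
Take r = r_1 = 3. Let y(x) = x^r sum_{n>=0} a_n x^n with a_0 = 1.
Substitute y = x^r sum a_n x^n and match x^{r+n}. The recurrence is
  D(n) a_n - 3 a_{n-1} = 0,  where D(n) = (r+n)(r+n-1) + (-7/3)(r+n) + (1).
  a_n = 3 / D(n) * a_{n-1}.
Since the indicial polynomial factors as (r - r_1)(r - r_2), D(n) = (r_1 + n - r_1)(r_1 + n - r_2) = n(n + 8/3).
Evaluating step by step (a_0 = 1):
  n = 1: D(1) = 1(1 + 8/3) = 11/3; numerator = 3(1) = 3; a_1 = (3)/(11/3) = 9/11
  n = 2: D(2) = 2(2 + 8/3) = 28/3; numerator = 3(9/11) = 27/11; a_2 = (27/11)/(28/3) = 81/308
  n = 3: D(3) = 3(3 + 8/3) = 17; numerator = 3(81/308) = 243/308; a_3 = (243/308)/(17) = 243/5236
  n = 4: D(4) = 4(4 + 8/3) = 80/3; numerator = 3(243/5236) = 729/5236; a_4 = (729/5236)/(80/3) = 2187/418880

r = 3; a_0 = 1; a_1 = 9/11; a_2 = 81/308; a_3 = 243/5236; a_4 = 2187/418880


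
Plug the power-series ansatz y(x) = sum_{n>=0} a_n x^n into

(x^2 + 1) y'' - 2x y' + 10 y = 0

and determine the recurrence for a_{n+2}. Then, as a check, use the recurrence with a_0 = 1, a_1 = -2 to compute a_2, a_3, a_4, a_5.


Substitute y = sum_n a_n x^n.
(1 + 1 x^2) y'' contributes (n+2)(n+1) a_{n+2} + n(n-1) a_n at x^n.
-2 x y'(x) contributes -2 n a_n at x^n.
10 y(x) contributes 10 a_n at x^n.
Matching x^n: (n+2)(n+1) a_{n+2} + (n(n-1) - 2 n + 10) a_n = 0.
Thus a_{n+2} = (-n(n-1) + 2 n - 10) / ((n+1)(n+2)) * a_n.

Check with a_0 = 1, a_1 = -2 (apply the recurrence for n = 0, 1, 2, 3): a_0 = 1, a_1 = -2, a_2 = -5, a_3 = 8/3, a_4 = 10/3, a_5 = -4/3.

a_(n+2) = (-n(n-1) + 2 n - 10) / ((n+1)(n+2)) * a_n; check: a_0 = 1, a_1 = -2, a_2 = -5, a_3 = 8/3, a_4 = 10/3, a_5 = -4/3


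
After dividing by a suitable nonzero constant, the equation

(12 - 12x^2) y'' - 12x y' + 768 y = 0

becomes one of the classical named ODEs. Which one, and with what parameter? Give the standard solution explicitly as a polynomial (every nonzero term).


All three coefficients share the factor 12; dividing through by 12 gives  (1 - x^2) y'' - x y' + 64 y = 0.
This matches the Chebyshev equation (1 - x^2) y'' - x y' + n^2 y = 0 (note the -x y' term, not -2x y') with n^2 = 64, so n = 8; the polynomial solution is T_8(x).
With y = sum_k a_k x^k, matching x^k gives (k+2)(k+1) a_{k+2} = (k^2 - n^2) a_k = (k - 8)(k + 8) a_k. The right side vanishes at k = 8, so the series with the parity of 8 terminates at degree 8.
Standard normalization: leading coefficient of T_n is 2^(n-1), so a_8 = 2^7 = 128. Work downward with a_k = (k+1)(k+2) a_{k+2} / ((k - 8)(k + 8)):
  a_6 = (7)(8)(128) / ((6 - 8)(6 + 8)) = 7168/(-28) = -256
  a_4 = (5)(6)(-256) / ((4 - 8)(4 + 8)) = -7680/(-48) = 160
  a_2 = (3)(4)(160) / ((2 - 8)(2 + 8)) = 1920/(-60) = -32
  a_0 = (1)(2)(-32) / ((0 - 8)(0 + 8)) = -64/(-64) = 1
Hence T_8(x) = 128 x^8 - 256 x^6 + 160 x^4 - 32 x^2 + 1.

T_8(x); series = 128 x^8 - 256 x^6 + 160 x^4 - 32 x^2 + 1


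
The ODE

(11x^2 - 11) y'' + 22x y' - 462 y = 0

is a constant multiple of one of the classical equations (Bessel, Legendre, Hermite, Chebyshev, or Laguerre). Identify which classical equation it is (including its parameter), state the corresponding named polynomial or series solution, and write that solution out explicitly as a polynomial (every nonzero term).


All three coefficients share the factor -11; dividing through by -11 gives  (1 - x^2) y'' - 2x y' + 42 y = 0.
This matches the Legendre equation (1 - x^2) y'' - 2x y' + n(n+1) y = 0 (note the -2x y' term) with n(n+1) = 42, so n = 6; the polynomial solution is P_6(x).
With y = sum_k a_k x^k, matching x^k gives (k+2)(k+1) a_{k+2} = [k(k+1) - n(n+1)] a_k = (k - 6)(k + 7) a_k. The right side vanishes at k = 6, so the series with the parity of 6 terminates at degree 6.
Standard normalization (P_n(1) = 1): leading coefficient (2n)!/(2^n (n!)^2) = 479001600/(64*518400) = 231/16, so a_6 = 231/16. Work downward with a_k = (k+1)(k+2) a_{k+2} / ((k - 6)(k + 7)):
  a_4 = (5)(6)(231/16) / ((4 - 6)(4 + 7)) = (3465/8)/(-22) = -315/16
  a_2 = (3)(4)(-315/16) / ((2 - 6)(2 + 7)) = (-945/4)/(-36) = 105/16
  a_0 = (1)(2)(105/16) / ((0 - 6)(0 + 7)) = (105/8)/(-42) = -5/16
Hence P_6(x) = 231 x^6/16 - 315 x^4/16 + 105 x^2/16 - 5/16.

P_6(x); series = 231 x^6/16 - 315 x^4/16 + 105 x^2/16 - 5/16


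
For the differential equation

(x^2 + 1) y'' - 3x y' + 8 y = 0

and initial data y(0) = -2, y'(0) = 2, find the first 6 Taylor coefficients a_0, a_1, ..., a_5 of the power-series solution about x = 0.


Ansatz: y(x) = sum_{n>=0} a_n x^n, so y'(x) = sum_{n>=1} n a_n x^(n-1) and y''(x) = sum_{n>=2} n(n-1) a_n x^(n-2).
Substitute into P(x) y'' + Q(x) y' + R(x) y = 0 with P(x) = x^2 + 1, Q(x) = -3x, R(x) = 8, and match powers of x.
Initial conditions: a_0 = -2, a_1 = 2.
Setting the coefficient of each power of x to zero and solving order by order (substituting the coefficients already found):
  x^0: 2 a_2 + 8 a_0 = 0  ->  2 a_2 = -8 a_0 = 16  ->  a_2 = 8
  x^1: 6 a_3 + 5 a_1 = 0  ->  6 a_3 = -5 a_1 = -10  ->  a_3 = -5/3
  x^2: 12 a_4 + 4 a_2 = 0  ->  12 a_4 = -4 a_2 = -32  ->  a_4 = -8/3
  x^3: 20 a_5 + 5 a_3 = 0  ->  20 a_5 = -5 a_3 = 25/3  ->  a_5 = 5/12
Truncated series: y(x) = -2 + 2 x + 8 x^2 - (5/3) x^3 - (8/3) x^4 + (5/12) x^5 + O(x^6).

a_0 = -2; a_1 = 2; a_2 = 8; a_3 = -5/3; a_4 = -8/3; a_5 = 5/12


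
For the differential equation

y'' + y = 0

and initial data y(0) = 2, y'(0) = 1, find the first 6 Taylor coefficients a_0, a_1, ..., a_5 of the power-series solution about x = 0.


Ansatz: y(x) = sum_{n>=0} a_n x^n, so y'(x) = sum_{n>=1} n a_n x^(n-1) and y''(x) = sum_{n>=2} n(n-1) a_n x^(n-2).
Substitute into P(x) y'' + Q(x) y' + R(x) y = 0 with P(x) = 1, Q(x) = 0, R(x) = 1, and match powers of x.
Initial conditions: a_0 = 2, a_1 = 1.
Setting the coefficient of each power of x to zero and solving order by order (substituting the coefficients already found):
  x^0: 2 a_2 + a_0 = 0  ->  2 a_2 = -a_0 = -2  ->  a_2 = -1
  x^1: 6 a_3 + a_1 = 0  ->  6 a_3 = -a_1 = -1  ->  a_3 = -1/6
  x^2: 12 a_4 + a_2 = 0  ->  12 a_4 = -a_2 = 1  ->  a_4 = 1/12
  x^3: 20 a_5 + a_3 = 0  ->  20 a_5 = -a_3 = 1/6  ->  a_5 = 1/120
Truncated series: y(x) = 2 + x - x^2 - (1/6) x^3 + (1/12) x^4 + (1/120) x^5 + O(x^6).

a_0 = 2; a_1 = 1; a_2 = -1; a_3 = -1/6; a_4 = 1/12; a_5 = 1/120


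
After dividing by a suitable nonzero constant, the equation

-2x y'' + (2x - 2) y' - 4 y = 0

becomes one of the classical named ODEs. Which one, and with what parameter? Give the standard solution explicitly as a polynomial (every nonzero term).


All three coefficients share the factor -2; dividing through by -2 gives  x y'' + (1 - x) y' + 2 y = 0.
This matches the Laguerre equation x y'' + (1 - x) y' + n y = 0 with n = 2; the polynomial solution is L_2(x).
With y = sum_k a_k x^k, matching x^k gives (k+1)k a_{k+1} + (k+1) a_{k+1} - k a_k + n a_k = 0, i.e. (k+1)^2 a_{k+1} = (k - n) a_k = (k - 2) a_k. The right side vanishes at k = 2, so the series terminates at degree 2.
Standard normalization L_n(0) = 1 gives a_0 = 1. Work upward with a_{k+1} = (k - 2) a_k / (k+1)^2:
  a_1 = (0 - 2)(1) / 1^2 = -2/1 = -2
  a_2 = (1 - 2)(-2) / 2^2 = 2/4 = 1/2
Hence L_2(x) = x^2/2 - 2 x + 1.

L_2(x); series = x^2/2 - 2 x + 1


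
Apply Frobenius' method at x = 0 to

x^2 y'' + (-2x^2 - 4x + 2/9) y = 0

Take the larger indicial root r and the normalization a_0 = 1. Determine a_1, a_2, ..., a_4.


Write in Frobenius form y'' + (p(x)/x) y' + (q(x)/x^2) y = 0:
  p(x) = 0,  q(x) = -2x^2 - 4x + 2/9.
Indicial equation: r(r-1) + (0) r + (2/9) = 0 -> roots r_1 = 2/3, r_2 = 1/3.
Take r = r_1 = 2/3. Let y(x) = x^r sum_{n>=0} a_n x^n with a_0 = 1.
Substitute y = x^r sum a_n x^n and match x^{r+n}. The recurrence is
  D(n) a_n - 4 a_{n-1} - 2 a_{n-2} = 0,  where D(n) = (r+n)(r+n-1) + (0)(r+n) + (2/9).
  a_n = [4 a_{n-1} + 2 a_{n-2}] / D(n).
Since the indicial polynomial factors as (r - r_1)(r - r_2), D(n) = (r_1 + n - r_1)(r_1 + n - r_2) = n(n + 1/3).
Evaluating step by step (a_0 = 1):
  n = 1: D(1) = 1(1 + 1/3) = 4/3; numerator = 4(1) = 4; a_1 = (4)/(4/3) = 3
  n = 2: D(2) = 2(2 + 1/3) = 14/3; numerator = 4(3) + 2(1) = 14; a_2 = (14)/(14/3) = 3
  n = 3: D(3) = 3(3 + 1/3) = 10; numerator = 4(3) + 2(3) = 18; a_3 = (18)/(10) = 9/5
  n = 4: D(4) = 4(4 + 1/3) = 52/3; numerator = 4(9/5) + 2(3) = 66/5; a_4 = (66/5)/(52/3) = 99/130

r = 2/3; a_0 = 1; a_1 = 3; a_2 = 3; a_3 = 9/5; a_4 = 99/130


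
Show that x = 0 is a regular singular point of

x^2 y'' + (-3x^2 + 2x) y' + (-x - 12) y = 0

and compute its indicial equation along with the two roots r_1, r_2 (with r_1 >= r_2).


Divide by x^2 to reach normal form y'' + P_1(x) y' + P_2(x) y = 0 with P_1(x) = -3 + 2/x and P_2(x) = -1/x - 12/x^2.
x = 0 is a singular point because the y'-coefficient -3 + 2/x has a pole at x = 0 and the y-coefficient -1/x - 12/x^2 has a pole at x = 0.
It is a regular singular point because x P_1(x) = p(x) = 2 - 3x and x^2 P_2(x) = q(x) = -x - 12 are polynomials, hence analytic at x = 0.
p(0) = 2,  q(0) = -12.
Indicial equation: r(r-1) + p(0) r + q(0) = 0, i.e. r^2 + (p(0) - 1) r + q(0) = 0, i.e. r^2 + 1 r - 12 = 0.
Discriminant: (1)^2 - 4(-12) = 49, so r = (-1 ± 7)/2.
Solving: r_1 = 3, r_2 = -4.

indicial: r^2 + 1 r - 12 = 0; roots r_1 = 3, r_2 = -4


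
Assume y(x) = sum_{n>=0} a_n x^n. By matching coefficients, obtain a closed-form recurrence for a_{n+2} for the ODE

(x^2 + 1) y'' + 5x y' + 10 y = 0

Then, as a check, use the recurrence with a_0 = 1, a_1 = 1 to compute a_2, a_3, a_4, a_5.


Substitute y = sum_n a_n x^n.
(1 + 1 x^2) y'' contributes (n+2)(n+1) a_{n+2} + n(n-1) a_n at x^n.
5 x y'(x) contributes 5 n a_n at x^n.
10 y(x) contributes 10 a_n at x^n.
Matching x^n: (n+2)(n+1) a_{n+2} + (n(n-1) + 5 n + 10) a_n = 0.
Thus a_{n+2} = (-n(n-1) - 5 n - 10) / ((n+1)(n+2)) * a_n.

Check with a_0 = 1, a_1 = 1 (apply the recurrence for n = 0, 1, 2, 3): a_0 = 1, a_1 = 1, a_2 = -5, a_3 = -5/2, a_4 = 55/6, a_5 = 31/8.

a_(n+2) = (-n(n-1) - 5 n - 10) / ((n+1)(n+2)) * a_n; check: a_0 = 1, a_1 = 1, a_2 = -5, a_3 = -5/2, a_4 = 55/6, a_5 = 31/8


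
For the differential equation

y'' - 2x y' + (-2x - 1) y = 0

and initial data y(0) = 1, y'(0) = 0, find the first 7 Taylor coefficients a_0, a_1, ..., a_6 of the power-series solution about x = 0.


Ansatz: y(x) = sum_{n>=0} a_n x^n, so y'(x) = sum_{n>=1} n a_n x^(n-1) and y''(x) = sum_{n>=2} n(n-1) a_n x^(n-2).
Substitute into P(x) y'' + Q(x) y' + R(x) y = 0 with P(x) = 1, Q(x) = -2x, R(x) = -2x - 1, and match powers of x.
Initial conditions: a_0 = 1, a_1 = 0.
Setting the coefficient of each power of x to zero and solving order by order (substituting the coefficients already found):
  x^0: 2 a_2 - a_0 = 0  ->  2 a_2 = a_0 = 1  ->  a_2 = 1/2
  x^1: 6 a_3 - 3 a_1 - 2 a_0 = 0  ->  6 a_3 = 3 a_1 + 2 a_0 = 2  ->  a_3 = 1/3
  x^2: 12 a_4 - 5 a_2 - 2 a_1 = 0  ->  12 a_4 = 5 a_2 + 2 a_1 = 5/2  ->  a_4 = 5/24
  x^3: 20 a_5 - 7 a_3 - 2 a_2 = 0  ->  20 a_5 = 7 a_3 + 2 a_2 = 10/3  ->  a_5 = 1/6
  x^4: 30 a_6 - 9 a_4 - 2 a_3 = 0  ->  30 a_6 = 9 a_4 + 2 a_3 = 61/24  ->  a_6 = 61/720
Truncated series: y(x) = 1 + (1/2) x^2 + (1/3) x^3 + (5/24) x^4 + (1/6) x^5 + (61/720) x^6 + O(x^7).

a_0 = 1; a_1 = 0; a_2 = 1/2; a_3 = 1/3; a_4 = 5/24; a_5 = 1/6; a_6 = 61/720


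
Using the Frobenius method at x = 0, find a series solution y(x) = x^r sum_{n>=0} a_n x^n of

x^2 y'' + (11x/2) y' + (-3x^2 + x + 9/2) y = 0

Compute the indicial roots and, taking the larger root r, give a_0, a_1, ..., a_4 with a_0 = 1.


Write in Frobenius form y'' + (p(x)/x) y' + (q(x)/x^2) y = 0:
  p(x) = 11/2,  q(x) = -3x^2 + x + 9/2.
Indicial equation: r(r-1) + (11/2) r + (9/2) = 0 -> roots r_1 = -3/2, r_2 = -3.
Take r = r_1 = -3/2. Let y(x) = x^r sum_{n>=0} a_n x^n with a_0 = 1.
Substitute y = x^r sum a_n x^n and match x^{r+n}. The recurrence is
  D(n) a_n + 1 a_{n-1} - 3 a_{n-2} = 0,  where D(n) = (r+n)(r+n-1) + (11/2)(r+n) + (9/2).
  a_n = [-1 a_{n-1} + 3 a_{n-2}] / D(n).
Since the indicial polynomial factors as (r - r_1)(r - r_2), D(n) = (r_1 + n - r_1)(r_1 + n - r_2) = n(n + 3/2).
Evaluating step by step (a_0 = 1):
  n = 1: D(1) = 1(1 + 3/2) = 5/2; numerator = -1(1) = -1; a_1 = (-1)/(5/2) = -2/5
  n = 2: D(2) = 2(2 + 3/2) = 7; numerator = -1(-2/5) + 3(1) = 17/5; a_2 = (17/5)/(7) = 17/35
  n = 3: D(3) = 3(3 + 3/2) = 27/2; numerator = -1(17/35) + 3(-2/5) = -59/35; a_3 = (-59/35)/(27/2) = -118/945
  n = 4: D(4) = 4(4 + 3/2) = 22; numerator = -1(-118/945) + 3(17/35) = 299/189; a_4 = (299/189)/(22) = 299/4158

r = -3/2; a_0 = 1; a_1 = -2/5; a_2 = 17/35; a_3 = -118/945; a_4 = 299/4158


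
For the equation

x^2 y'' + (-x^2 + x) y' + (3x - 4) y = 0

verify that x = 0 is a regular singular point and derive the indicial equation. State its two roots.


Divide by x^2 to reach normal form y'' + P_1(x) y' + P_2(x) y = 0 with P_1(x) = -1 + 1/x and P_2(x) = 3/x - 4/x^2.
x = 0 is a singular point because the y'-coefficient -1 + 1/x has a pole at x = 0 and the y-coefficient 3/x - 4/x^2 has a pole at x = 0.
It is a regular singular point because x P_1(x) = p(x) = 1 - x and x^2 P_2(x) = q(x) = 3x - 4 are polynomials, hence analytic at x = 0.
p(0) = 1,  q(0) = -4.
Indicial equation: r(r-1) + p(0) r + q(0) = 0, i.e. r^2 + (p(0) - 1) r + q(0) = 0, i.e. r^2 - 4 = 0.
Discriminant: (0)^2 - 4(-4) = 16, so r = (0 ± 4)/2.
Solving: r_1 = 2, r_2 = -2.

indicial: r^2 - 4 = 0; roots r_1 = 2, r_2 = -2


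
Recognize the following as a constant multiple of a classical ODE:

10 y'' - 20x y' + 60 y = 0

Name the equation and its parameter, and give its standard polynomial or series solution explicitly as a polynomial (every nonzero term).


All three coefficients share the factor 10; dividing through by 10 gives  y'' - 2x y' + 6 y = 0.
This matches the Hermite equation y'' - 2x y' + 2n y = 0 with 2n = 6, so n = 3; the polynomial solution is H_3(x).
With y = sum_k a_k x^k, matching x^k gives (k+2)(k+1) a_{k+2} = 2(k - n) a_k = 2(k - 3) a_k. The right side vanishes at k = 3, so the series with the parity of 3 terminates at degree 3.
Standard normalization: leading coefficient of H_n is 2^n, so a_3 = 2^3 = 8. Work downward with a_k = (k+1)(k+2) a_{k+2} / (2(k - n)):
  a_1 = (2)(3)(8) / (2(1 - 3)) = 48/(-4) = -12
Hence H_3(x) = 8 x^3 - 12 x.

H_3(x); series = 8 x^3 - 12 x
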